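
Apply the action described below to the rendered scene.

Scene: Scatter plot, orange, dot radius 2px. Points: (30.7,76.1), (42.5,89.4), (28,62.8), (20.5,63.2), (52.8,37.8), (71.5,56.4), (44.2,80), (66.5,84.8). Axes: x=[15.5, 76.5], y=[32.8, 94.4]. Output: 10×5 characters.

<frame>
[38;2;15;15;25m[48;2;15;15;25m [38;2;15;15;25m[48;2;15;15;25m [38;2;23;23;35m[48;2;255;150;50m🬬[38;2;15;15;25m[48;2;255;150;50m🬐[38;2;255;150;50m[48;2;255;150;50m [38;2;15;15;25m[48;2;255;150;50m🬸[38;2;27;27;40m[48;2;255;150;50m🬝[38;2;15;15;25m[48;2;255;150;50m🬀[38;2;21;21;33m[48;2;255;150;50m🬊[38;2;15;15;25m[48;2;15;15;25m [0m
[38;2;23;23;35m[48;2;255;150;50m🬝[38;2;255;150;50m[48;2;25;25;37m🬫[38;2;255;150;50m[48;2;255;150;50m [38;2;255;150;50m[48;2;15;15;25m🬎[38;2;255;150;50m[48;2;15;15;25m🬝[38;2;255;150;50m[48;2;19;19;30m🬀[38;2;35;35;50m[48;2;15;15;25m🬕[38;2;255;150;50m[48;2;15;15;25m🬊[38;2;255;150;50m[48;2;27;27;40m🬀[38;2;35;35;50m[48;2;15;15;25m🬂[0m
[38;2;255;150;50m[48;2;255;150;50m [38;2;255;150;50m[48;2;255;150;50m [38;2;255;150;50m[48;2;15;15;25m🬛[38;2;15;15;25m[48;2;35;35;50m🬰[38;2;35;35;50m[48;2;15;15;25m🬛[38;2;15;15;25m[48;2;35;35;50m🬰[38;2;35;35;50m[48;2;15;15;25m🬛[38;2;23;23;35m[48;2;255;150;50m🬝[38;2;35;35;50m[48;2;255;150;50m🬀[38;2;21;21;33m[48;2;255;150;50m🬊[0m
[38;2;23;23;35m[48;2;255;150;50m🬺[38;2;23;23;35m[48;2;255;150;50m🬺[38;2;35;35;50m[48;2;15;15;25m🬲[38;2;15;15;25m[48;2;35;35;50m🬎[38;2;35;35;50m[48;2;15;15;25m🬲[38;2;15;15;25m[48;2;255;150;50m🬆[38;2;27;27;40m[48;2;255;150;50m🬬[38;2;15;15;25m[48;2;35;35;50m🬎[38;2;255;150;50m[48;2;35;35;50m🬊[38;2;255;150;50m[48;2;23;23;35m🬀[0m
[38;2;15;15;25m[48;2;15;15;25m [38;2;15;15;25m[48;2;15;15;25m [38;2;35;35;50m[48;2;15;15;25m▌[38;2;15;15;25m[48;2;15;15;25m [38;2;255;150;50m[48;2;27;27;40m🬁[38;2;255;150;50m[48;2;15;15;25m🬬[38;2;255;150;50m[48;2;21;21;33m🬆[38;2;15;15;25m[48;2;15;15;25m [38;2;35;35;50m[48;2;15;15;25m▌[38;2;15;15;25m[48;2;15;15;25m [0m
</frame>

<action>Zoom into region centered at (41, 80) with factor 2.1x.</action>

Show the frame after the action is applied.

<frame>
[38;2;15;15;25m[48;2;15;15;25m [38;2;15;15;25m[48;2;15;15;25m [38;2;35;35;50m[48;2;15;15;25m▌[38;2;15;15;25m[48;2;15;15;25m [38;2;28;28;41m[48;2;255;150;50m🬆[38;2;255;150;50m[48;2;15;15;25m🬺[38;2;23;23;35m[48;2;255;150;50m🬬[38;2;15;15;25m[48;2;15;15;25m [38;2;35;35;50m[48;2;15;15;25m▌[38;2;15;15;25m[48;2;15;15;25m [0m
[38;2;35;35;50m[48;2;15;15;25m🬂[38;2;35;35;50m[48;2;15;15;25m🬂[38;2;35;35;50m[48;2;15;15;25m🬕[38;2;35;35;50m[48;2;15;15;25m🬂[38;2;255;150;50m[48;2;27;27;40m🬁[38;2;255;150;50m[48;2;15;15;25m🬥[38;2;35;35;50m[48;2;15;15;25m🬕[38;2;35;35;50m[48;2;15;15;25m🬂[38;2;35;35;50m[48;2;15;15;25m🬕[38;2;35;35;50m[48;2;15;15;25m🬂[0m
[38;2;21;21;33m[48;2;255;150;50m🬆[38;2;255;150;50m[48;2;15;15;25m🬺[38;2;27;27;40m[48;2;255;150;50m🬬[38;2;15;15;25m[48;2;35;35;50m🬰[38;2;27;27;40m[48;2;255;150;50m🬴[38;2;255;150;50m[48;2;255;150;50m [38;2;255;150;50m[48;2;15;15;25m🬛[38;2;15;15;25m[48;2;35;35;50m🬰[38;2;35;35;50m[48;2;15;15;25m🬛[38;2;15;15;25m[48;2;35;35;50m🬰[0m
[38;2;23;23;35m[48;2;255;150;50m🬺[38;2;255;150;50m[48;2;28;28;41m🬆[38;2;35;35;50m[48;2;15;15;25m🬲[38;2;15;15;25m[48;2;35;35;50m🬎[38;2;35;35;50m[48;2;15;15;25m🬲[38;2;23;23;35m[48;2;255;150;50m🬺[38;2;35;35;50m[48;2;15;15;25m🬲[38;2;15;15;25m[48;2;35;35;50m🬎[38;2;35;35;50m[48;2;15;15;25m🬲[38;2;15;15;25m[48;2;35;35;50m🬎[0m
[38;2;15;15;25m[48;2;15;15;25m [38;2;15;15;25m[48;2;15;15;25m [38;2;35;35;50m[48;2;15;15;25m▌[38;2;15;15;25m[48;2;15;15;25m [38;2;35;35;50m[48;2;15;15;25m▌[38;2;15;15;25m[48;2;15;15;25m [38;2;35;35;50m[48;2;15;15;25m▌[38;2;15;15;25m[48;2;15;15;25m [38;2;35;35;50m[48;2;15;15;25m▌[38;2;15;15;25m[48;2;15;15;25m [0m
</frame>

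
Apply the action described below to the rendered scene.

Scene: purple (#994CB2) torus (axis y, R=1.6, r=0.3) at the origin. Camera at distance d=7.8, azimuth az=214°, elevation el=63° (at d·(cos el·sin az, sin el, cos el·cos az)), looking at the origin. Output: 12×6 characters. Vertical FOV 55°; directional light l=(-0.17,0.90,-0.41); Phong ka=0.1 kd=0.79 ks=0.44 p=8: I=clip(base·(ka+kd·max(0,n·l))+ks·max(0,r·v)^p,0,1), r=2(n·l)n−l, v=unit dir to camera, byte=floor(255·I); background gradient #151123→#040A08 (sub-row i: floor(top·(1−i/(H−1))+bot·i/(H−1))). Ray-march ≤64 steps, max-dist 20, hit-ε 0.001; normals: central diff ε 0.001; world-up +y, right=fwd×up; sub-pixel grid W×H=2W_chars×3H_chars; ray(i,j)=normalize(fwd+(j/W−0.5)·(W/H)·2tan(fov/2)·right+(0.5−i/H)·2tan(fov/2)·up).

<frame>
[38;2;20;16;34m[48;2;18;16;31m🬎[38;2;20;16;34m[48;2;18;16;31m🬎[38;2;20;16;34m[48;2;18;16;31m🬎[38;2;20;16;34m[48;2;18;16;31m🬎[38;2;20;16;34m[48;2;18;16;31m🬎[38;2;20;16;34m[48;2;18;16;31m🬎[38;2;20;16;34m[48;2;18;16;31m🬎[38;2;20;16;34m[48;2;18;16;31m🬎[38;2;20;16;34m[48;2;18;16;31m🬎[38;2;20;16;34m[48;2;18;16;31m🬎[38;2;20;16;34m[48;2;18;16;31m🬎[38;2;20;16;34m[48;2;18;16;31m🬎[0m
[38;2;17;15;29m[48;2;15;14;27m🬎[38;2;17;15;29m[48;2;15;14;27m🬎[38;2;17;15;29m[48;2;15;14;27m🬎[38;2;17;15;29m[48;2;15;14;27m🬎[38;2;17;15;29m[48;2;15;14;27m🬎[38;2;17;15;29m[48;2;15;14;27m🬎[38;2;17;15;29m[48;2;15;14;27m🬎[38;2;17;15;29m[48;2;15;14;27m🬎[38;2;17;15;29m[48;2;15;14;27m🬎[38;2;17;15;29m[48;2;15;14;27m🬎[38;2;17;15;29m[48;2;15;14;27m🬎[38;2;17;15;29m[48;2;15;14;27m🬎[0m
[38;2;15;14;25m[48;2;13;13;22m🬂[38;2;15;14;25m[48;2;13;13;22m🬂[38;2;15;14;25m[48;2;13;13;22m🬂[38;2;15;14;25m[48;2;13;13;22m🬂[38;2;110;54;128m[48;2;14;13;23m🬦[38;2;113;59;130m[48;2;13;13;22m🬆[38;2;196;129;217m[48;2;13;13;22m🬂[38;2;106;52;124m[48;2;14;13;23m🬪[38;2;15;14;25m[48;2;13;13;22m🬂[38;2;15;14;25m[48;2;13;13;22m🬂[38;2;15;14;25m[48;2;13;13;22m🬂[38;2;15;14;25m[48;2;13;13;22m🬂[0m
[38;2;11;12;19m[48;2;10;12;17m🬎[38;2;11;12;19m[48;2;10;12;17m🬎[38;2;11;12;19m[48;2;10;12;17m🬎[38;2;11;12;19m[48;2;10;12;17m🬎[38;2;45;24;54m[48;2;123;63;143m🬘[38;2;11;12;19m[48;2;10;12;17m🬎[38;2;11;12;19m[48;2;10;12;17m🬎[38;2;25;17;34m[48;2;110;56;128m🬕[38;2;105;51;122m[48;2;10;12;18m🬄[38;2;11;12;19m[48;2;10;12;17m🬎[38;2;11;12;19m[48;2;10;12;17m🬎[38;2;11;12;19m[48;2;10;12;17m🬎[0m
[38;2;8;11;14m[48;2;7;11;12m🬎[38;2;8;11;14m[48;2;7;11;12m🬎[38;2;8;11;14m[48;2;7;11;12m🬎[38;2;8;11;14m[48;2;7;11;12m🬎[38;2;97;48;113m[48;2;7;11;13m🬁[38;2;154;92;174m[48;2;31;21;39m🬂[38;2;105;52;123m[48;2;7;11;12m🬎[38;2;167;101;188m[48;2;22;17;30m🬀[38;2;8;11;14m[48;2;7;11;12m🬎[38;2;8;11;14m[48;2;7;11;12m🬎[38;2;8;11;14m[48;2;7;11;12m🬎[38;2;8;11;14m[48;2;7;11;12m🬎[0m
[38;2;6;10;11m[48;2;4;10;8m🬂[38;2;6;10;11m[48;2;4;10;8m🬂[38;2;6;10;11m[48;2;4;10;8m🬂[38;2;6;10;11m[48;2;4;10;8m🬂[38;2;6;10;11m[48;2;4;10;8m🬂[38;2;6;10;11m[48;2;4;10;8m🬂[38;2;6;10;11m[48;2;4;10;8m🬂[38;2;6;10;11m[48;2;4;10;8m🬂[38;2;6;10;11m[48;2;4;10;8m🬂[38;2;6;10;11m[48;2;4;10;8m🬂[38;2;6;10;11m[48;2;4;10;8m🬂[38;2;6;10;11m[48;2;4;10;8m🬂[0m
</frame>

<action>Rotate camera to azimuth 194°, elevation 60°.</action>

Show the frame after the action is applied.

<frame>
[38;2;20;16;34m[48;2;18;16;31m🬎[38;2;20;16;34m[48;2;18;16;31m🬎[38;2;20;16;34m[48;2;18;16;31m🬎[38;2;20;16;34m[48;2;18;16;31m🬎[38;2;20;16;34m[48;2;18;16;31m🬎[38;2;20;16;34m[48;2;18;16;31m🬎[38;2;20;16;34m[48;2;18;16;31m🬎[38;2;20;16;34m[48;2;18;16;31m🬎[38;2;20;16;34m[48;2;18;16;31m🬎[38;2;20;16;34m[48;2;18;16;31m🬎[38;2;20;16;34m[48;2;18;16;31m🬎[38;2;20;16;34m[48;2;18;16;31m🬎[0m
[38;2;17;15;29m[48;2;15;14;27m🬎[38;2;17;15;29m[48;2;15;14;27m🬎[38;2;17;15;29m[48;2;15;14;27m🬎[38;2;17;15;29m[48;2;15;14;27m🬎[38;2;17;15;29m[48;2;15;14;27m🬎[38;2;17;15;29m[48;2;15;14;27m🬎[38;2;17;15;29m[48;2;15;14;27m🬎[38;2;17;15;29m[48;2;15;14;27m🬎[38;2;17;15;29m[48;2;15;14;27m🬎[38;2;17;15;29m[48;2;15;14;27m🬎[38;2;17;15;29m[48;2;15;14;27m🬎[38;2;17;15;29m[48;2;15;14;27m🬎[0m
[38;2;15;14;25m[48;2;13;13;22m🬂[38;2;15;14;25m[48;2;13;13;22m🬂[38;2;15;14;25m[48;2;13;13;22m🬂[38;2;15;14;25m[48;2;13;13;22m🬂[38;2;114;56;133m[48;2;14;13;23m🬦[38;2;123;61;144m[48;2;13;13;23m🬅[38;2;155;88;177m[48;2;13;13;22m🬂[38;2;109;54;127m[48;2;14;13;24m🬩[38;2;15;14;25m[48;2;13;13;22m🬂[38;2;15;14;25m[48;2;13;13;22m🬂[38;2;15;14;25m[48;2;13;13;22m🬂[38;2;15;14;25m[48;2;13;13;22m🬂[0m
[38;2;11;12;19m[48;2;10;12;17m🬎[38;2;11;12;19m[48;2;10;12;17m🬎[38;2;11;12;19m[48;2;10;12;17m🬎[38;2;11;12;19m[48;2;10;12;17m🬎[38;2;38;22;47m[48;2;108;54;126m🬑[38;2;20;10;23m[48;2;11;12;19m🬏[38;2;11;12;19m[48;2;10;12;17m🬎[38;2;22;14;29m[48;2;109;56;126m🬕[38;2;115;57;134m[48;2;10;12;18m🬄[38;2;11;12;19m[48;2;10;12;17m🬎[38;2;11;12;19m[48;2;10;12;17m🬎[38;2;11;12;19m[48;2;10;12;17m🬎[0m
[38;2;8;11;14m[48;2;7;11;12m🬎[38;2;8;11;14m[48;2;7;11;12m🬎[38;2;8;11;14m[48;2;7;11;12m🬎[38;2;8;11;14m[48;2;7;11;12m🬎[38;2;76;38;89m[48;2;7;11;13m🬁[38;2;144;80;164m[48;2;26;18;33m🬂[38;2;105;52;123m[48;2;7;11;12m🬎[38;2;192;124;214m[48;2;23;17;30m🬀[38;2;8;11;14m[48;2;7;11;12m🬎[38;2;8;11;14m[48;2;7;11;12m🬎[38;2;8;11;14m[48;2;7;11;12m🬎[38;2;8;11;14m[48;2;7;11;12m🬎[0m
[38;2;6;10;11m[48;2;4;10;8m🬂[38;2;6;10;11m[48;2;4;10;8m🬂[38;2;6;10;11m[48;2;4;10;8m🬂[38;2;6;10;11m[48;2;4;10;8m🬂[38;2;6;10;11m[48;2;4;10;8m🬂[38;2;6;10;11m[48;2;4;10;8m🬂[38;2;6;10;11m[48;2;4;10;8m🬂[38;2;6;10;11m[48;2;4;10;8m🬂[38;2;6;10;11m[48;2;4;10;8m🬂[38;2;6;10;11m[48;2;4;10;8m🬂[38;2;6;10;11m[48;2;4;10;8m🬂[38;2;6;10;11m[48;2;4;10;8m🬂[0m
</frame>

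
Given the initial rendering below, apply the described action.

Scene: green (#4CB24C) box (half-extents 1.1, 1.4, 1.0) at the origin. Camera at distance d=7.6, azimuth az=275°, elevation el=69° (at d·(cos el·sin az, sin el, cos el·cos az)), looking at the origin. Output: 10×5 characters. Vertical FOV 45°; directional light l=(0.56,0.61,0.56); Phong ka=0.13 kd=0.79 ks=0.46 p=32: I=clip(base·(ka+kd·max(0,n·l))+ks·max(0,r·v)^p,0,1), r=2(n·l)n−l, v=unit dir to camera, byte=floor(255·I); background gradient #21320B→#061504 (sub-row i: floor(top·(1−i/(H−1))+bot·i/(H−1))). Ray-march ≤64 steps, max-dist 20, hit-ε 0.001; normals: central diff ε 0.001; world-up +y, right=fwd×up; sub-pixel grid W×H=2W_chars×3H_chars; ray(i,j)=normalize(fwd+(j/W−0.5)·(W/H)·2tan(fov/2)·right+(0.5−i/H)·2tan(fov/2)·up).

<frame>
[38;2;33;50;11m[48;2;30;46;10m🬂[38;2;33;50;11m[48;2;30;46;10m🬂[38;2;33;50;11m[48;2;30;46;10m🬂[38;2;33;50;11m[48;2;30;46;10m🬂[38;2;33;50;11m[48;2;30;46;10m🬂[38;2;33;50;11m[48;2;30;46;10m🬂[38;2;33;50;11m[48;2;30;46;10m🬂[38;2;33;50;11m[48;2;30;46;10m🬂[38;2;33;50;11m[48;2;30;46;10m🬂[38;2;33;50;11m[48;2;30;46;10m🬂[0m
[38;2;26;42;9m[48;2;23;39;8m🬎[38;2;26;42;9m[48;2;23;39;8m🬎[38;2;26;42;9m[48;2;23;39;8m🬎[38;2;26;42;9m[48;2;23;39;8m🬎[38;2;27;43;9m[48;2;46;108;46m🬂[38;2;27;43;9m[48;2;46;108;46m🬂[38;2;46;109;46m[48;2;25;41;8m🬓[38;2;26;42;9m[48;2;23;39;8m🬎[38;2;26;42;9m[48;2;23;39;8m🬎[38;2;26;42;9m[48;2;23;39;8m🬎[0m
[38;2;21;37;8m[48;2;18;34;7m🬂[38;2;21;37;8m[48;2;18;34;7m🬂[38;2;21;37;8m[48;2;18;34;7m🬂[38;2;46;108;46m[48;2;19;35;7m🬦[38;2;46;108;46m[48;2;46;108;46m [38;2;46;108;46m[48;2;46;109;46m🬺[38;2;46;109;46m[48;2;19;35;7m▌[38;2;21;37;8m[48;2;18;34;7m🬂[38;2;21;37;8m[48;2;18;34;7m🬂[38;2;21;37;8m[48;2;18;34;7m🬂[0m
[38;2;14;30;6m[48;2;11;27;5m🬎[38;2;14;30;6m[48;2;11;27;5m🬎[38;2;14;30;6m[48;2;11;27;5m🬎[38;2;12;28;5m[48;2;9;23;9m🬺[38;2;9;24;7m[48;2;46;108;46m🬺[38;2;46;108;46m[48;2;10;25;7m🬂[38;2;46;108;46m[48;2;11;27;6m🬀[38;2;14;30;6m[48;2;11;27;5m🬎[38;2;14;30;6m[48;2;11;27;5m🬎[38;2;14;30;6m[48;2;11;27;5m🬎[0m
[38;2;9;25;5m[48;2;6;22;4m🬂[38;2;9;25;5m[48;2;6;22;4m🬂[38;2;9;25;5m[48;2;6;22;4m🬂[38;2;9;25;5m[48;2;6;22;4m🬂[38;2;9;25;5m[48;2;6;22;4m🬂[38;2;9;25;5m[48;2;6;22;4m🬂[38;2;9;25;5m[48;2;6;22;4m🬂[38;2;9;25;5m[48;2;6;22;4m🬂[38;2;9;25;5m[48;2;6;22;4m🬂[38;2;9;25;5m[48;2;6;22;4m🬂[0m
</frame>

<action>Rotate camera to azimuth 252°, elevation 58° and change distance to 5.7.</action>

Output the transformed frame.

<frame>
[38;2;33;50;11m[48;2;30;46;10m🬂[38;2;33;50;11m[48;2;30;46;10m🬂[38;2;33;50;11m[48;2;30;46;10m🬂[38;2;33;50;11m[48;2;30;46;10m🬂[38;2;32;48;10m[48;2;50;113;50m🬎[38;2;32;48;10m[48;2;64;126;64m🬎[38;2;83;145;83m[48;2;31;48;10m🬓[38;2;33;50;11m[48;2;30;46;10m🬂[38;2;33;50;11m[48;2;30;46;10m🬂[38;2;33;50;11m[48;2;30;46;10m🬂[0m
[38;2;26;42;9m[48;2;23;39;8m🬎[38;2;26;42;9m[48;2;23;39;8m🬎[38;2;26;42;9m[48;2;23;39;8m🬎[38;2;46;109;46m[48;2;47;109;47m▌[38;2;51;113;51m[48;2;48;110;48m▐[38;2;65;127;65m[48;2;56;118;56m▐[38;2;98;160;98m[48;2;79;142;79m🬉[38;2;100;162;100m[48;2;25;41;8m🬏[38;2;26;42;9m[48;2;23;39;8m🬎[38;2;26;42;9m[48;2;23;39;8m🬎[0m
[38;2;21;37;8m[48;2;18;34;7m🬂[38;2;21;37;8m[48;2;18;34;7m🬂[38;2;21;37;8m[48;2;18;34;7m🬂[38;2;46;109;46m[48;2;19;35;7m▐[38;2;48;110;48m[48;2;46;109;46m🬉[38;2;55;118;55m[48;2;50;112;50m🬉[38;2;63;125;63m[48;2;9;23;9m🬝[38;2;83;145;83m[48;2;9;23;9m🬎[38;2;21;37;8m[48;2;18;34;7m🬂[38;2;21;37;8m[48;2;18;34;7m🬂[0m
[38;2;14;30;6m[48;2;11;27;5m🬎[38;2;14;30;6m[48;2;11;27;5m🬎[38;2;14;30;6m[48;2;11;27;5m🬎[38;2;46;108;46m[48;2;12;28;5m🬁[38;2;46;109;46m[48;2;9;23;9m🬀[38;2;9;23;9m[48;2;9;23;9m [38;2;9;23;9m[48;2;9;23;9m [38;2;9;23;9m[48;2;12;28;5m🬄[38;2;14;30;6m[48;2;11;27;5m🬎[38;2;14;30;6m[48;2;11;27;5m🬎[0m
[38;2;9;25;5m[48;2;6;22;4m🬂[38;2;9;25;5m[48;2;6;22;4m🬂[38;2;9;25;5m[48;2;6;22;4m🬂[38;2;9;25;5m[48;2;6;22;4m🬂[38;2;9;23;9m[48;2;6;22;4m🬂[38;2;9;23;9m[48;2;6;22;4m🬂[38;2;9;25;5m[48;2;6;22;4m🬂[38;2;9;25;5m[48;2;6;22;4m🬂[38;2;9;25;5m[48;2;6;22;4m🬂[38;2;9;25;5m[48;2;6;22;4m🬂[0m
</frame>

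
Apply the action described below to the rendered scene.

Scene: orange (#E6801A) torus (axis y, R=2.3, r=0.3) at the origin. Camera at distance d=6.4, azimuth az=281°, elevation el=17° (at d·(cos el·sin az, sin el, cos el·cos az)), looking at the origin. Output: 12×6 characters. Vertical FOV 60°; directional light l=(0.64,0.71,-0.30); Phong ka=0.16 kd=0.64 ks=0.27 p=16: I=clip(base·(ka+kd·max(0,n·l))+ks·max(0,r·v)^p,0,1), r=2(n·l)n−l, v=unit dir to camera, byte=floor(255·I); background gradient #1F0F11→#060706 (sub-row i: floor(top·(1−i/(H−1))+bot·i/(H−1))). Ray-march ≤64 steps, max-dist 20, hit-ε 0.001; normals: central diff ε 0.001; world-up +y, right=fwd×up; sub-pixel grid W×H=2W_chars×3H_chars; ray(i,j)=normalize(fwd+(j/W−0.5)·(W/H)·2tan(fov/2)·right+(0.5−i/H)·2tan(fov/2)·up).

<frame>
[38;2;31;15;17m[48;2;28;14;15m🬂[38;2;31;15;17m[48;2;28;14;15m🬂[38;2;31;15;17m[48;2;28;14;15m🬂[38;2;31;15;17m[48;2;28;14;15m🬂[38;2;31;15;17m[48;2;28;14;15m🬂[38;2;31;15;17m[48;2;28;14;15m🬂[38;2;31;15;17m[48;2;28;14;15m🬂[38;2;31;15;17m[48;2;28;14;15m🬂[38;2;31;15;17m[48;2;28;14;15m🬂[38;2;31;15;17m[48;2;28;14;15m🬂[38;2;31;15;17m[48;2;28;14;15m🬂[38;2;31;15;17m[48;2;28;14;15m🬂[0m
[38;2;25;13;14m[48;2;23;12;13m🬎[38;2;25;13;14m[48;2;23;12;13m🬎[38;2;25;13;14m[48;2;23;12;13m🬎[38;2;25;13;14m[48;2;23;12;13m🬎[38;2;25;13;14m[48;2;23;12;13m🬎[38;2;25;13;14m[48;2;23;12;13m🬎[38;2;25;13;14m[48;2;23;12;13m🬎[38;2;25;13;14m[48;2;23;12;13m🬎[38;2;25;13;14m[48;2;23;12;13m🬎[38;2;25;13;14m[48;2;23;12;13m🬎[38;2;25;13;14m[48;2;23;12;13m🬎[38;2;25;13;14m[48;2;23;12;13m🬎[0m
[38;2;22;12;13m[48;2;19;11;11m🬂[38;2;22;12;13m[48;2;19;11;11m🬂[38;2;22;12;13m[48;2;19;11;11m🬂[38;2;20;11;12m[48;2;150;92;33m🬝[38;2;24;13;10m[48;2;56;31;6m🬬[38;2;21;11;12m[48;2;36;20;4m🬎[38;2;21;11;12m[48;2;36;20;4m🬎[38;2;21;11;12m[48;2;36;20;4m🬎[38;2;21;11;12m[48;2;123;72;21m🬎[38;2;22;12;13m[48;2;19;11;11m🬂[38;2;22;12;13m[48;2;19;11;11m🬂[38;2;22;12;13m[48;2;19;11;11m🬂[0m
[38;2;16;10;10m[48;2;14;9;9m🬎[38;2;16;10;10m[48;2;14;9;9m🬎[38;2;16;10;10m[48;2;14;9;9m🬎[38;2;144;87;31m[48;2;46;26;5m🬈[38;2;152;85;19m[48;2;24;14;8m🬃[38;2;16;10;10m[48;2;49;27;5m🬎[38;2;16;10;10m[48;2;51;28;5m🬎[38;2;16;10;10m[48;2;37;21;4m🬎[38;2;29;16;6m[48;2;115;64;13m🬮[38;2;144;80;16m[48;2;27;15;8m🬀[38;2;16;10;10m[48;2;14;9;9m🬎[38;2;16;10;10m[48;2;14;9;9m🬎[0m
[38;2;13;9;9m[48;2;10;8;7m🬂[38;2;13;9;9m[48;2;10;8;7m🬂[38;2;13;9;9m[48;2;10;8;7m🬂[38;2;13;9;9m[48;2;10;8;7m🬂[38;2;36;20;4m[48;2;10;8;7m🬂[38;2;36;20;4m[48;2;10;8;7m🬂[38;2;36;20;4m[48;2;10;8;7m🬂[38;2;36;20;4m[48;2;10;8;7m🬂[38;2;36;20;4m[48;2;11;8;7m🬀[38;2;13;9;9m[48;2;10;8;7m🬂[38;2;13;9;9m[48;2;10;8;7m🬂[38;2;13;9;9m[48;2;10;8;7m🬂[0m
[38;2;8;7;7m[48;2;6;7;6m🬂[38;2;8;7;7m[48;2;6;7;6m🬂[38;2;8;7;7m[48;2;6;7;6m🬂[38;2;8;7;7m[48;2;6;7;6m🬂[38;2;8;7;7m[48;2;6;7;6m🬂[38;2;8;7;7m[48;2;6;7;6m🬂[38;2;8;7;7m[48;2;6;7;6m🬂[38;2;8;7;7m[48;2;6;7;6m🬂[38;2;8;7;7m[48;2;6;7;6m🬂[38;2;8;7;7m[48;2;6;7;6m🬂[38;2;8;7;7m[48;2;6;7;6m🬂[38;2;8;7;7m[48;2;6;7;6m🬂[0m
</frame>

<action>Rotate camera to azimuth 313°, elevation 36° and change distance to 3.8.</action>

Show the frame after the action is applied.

<frame>
[38;2;31;15;17m[48;2;28;14;15m🬂[38;2;31;15;17m[48;2;28;14;15m🬂[38;2;31;15;17m[48;2;28;14;15m🬂[38;2;31;15;17m[48;2;28;14;15m🬂[38;2;31;15;17m[48;2;28;14;15m🬂[38;2;31;15;17m[48;2;28;14;15m🬂[38;2;31;15;17m[48;2;28;14;15m🬂[38;2;31;15;17m[48;2;28;14;15m🬂[38;2;31;15;17m[48;2;28;14;15m🬂[38;2;31;15;17m[48;2;28;14;15m🬂[38;2;31;15;17m[48;2;28;14;15m🬂[38;2;31;15;17m[48;2;28;14;15m🬂[0m
[38;2;25;13;14m[48;2;23;12;13m🬎[38;2;25;13;14m[48;2;23;12;13m🬎[38;2;25;13;14m[48;2;23;12;13m🬎[38;2;25;13;14m[48;2;23;12;13m🬎[38;2;25;13;14m[48;2;126;78;29m🬎[38;2;28;14;12m[48;2;61;34;6m🬬[38;2;25;13;14m[48;2;36;20;4m🬎[38;2;29;15;12m[48;2;79;45;11m🬝[38;2;182;129;76m[48;2;25;12;14m🬏[38;2;25;13;14m[48;2;23;12;13m🬎[38;2;25;13;14m[48;2;23;12;13m🬎[38;2;25;13;14m[48;2;23;12;13m🬎[0m
[38;2;22;12;13m[48;2;19;11;11m🬂[38;2;21;11;12m[48;2;161;99;38m🬆[38;2;61;34;9m[48;2;170;110;50m🬶[38;2;125;78;31m[48;2;33;18;7m🬀[38;2;36;20;4m[48;2;19;11;11m🬂[38;2;36;20;4m[48;2;19;11;11m🬂[38;2;36;20;4m[48;2;19;11;11m🬂[38;2;36;20;4m[48;2;19;11;11m🬂[38;2;36;20;4m[48;2;19;11;11m🬊[38;2;177;118;59m[48;2;41;23;6m🬁[38;2;28;15;10m[48;2;128;76;23m🬒[38;2;152;89;26m[48;2;20;11;12m🬏[0m
[38;2;16;10;10m[48;2;138;77;17m🬄[38;2;179;109;39m[48;2;112;63;12m▌[38;2;42;23;4m[48;2;15;9;9m🬀[38;2;16;10;10m[48;2;14;9;9m🬎[38;2;16;10;10m[48;2;14;9;9m🬎[38;2;16;10;10m[48;2;14;9;9m🬎[38;2;16;10;10m[48;2;14;9;9m🬎[38;2;16;10;10m[48;2;14;9;9m🬎[38;2;16;10;10m[48;2;14;9;9m🬎[38;2;16;10;10m[48;2;14;9;9m🬎[38;2;64;35;7m[48;2;25;14;6m🬉[38;2;130;73;16m[48;2;185;124;64m🬔[0m
[38;2;150;84;18m[48;2;109;60;11m▐[38;2;101;56;11m[48;2;171;96;21m🬁[38;2;13;9;9m[48;2;10;8;7m🬂[38;2;13;9;9m[48;2;10;8;7m🬂[38;2;13;9;9m[48;2;10;8;7m🬂[38;2;13;9;9m[48;2;10;8;7m🬂[38;2;13;9;9m[48;2;10;8;7m🬂[38;2;13;9;9m[48;2;10;8;7m🬂[38;2;13;9;9m[48;2;10;8;7m🬂[38;2;13;9;9m[48;2;10;8;7m🬂[38;2;19;12;7m[48;2;134;75;15m🬕[38;2;149;87;24m[48;2;198;132;67m🬣[0m
[38;2;100;56;11m[48;2;48;26;5m🬉[38;2;155;87;20m[48;2;106;59;11m🬊[38;2;165;92;21m[48;2;8;7;7m🬺[38;2;179;102;24m[48;2;7;7;6m🬱[38;2;7;7;6m[48;2;182;101;20m🬎[38;2;8;7;7m[48;2;6;7;6m🬂[38;2;8;7;7m[48;2;6;7;6m🬂[38;2;7;7;6m[48;2;175;97;19m🬝[38;2;7;7;6m[48;2;174;98;23m🬎[38;2;8;7;7m[48;2;189;118;47m🬂[38;2;195;128;61m[48;2;143;81;20m🬍[38;2;179;115;51m[48;2;106;59;11m🬀[0m
</frame>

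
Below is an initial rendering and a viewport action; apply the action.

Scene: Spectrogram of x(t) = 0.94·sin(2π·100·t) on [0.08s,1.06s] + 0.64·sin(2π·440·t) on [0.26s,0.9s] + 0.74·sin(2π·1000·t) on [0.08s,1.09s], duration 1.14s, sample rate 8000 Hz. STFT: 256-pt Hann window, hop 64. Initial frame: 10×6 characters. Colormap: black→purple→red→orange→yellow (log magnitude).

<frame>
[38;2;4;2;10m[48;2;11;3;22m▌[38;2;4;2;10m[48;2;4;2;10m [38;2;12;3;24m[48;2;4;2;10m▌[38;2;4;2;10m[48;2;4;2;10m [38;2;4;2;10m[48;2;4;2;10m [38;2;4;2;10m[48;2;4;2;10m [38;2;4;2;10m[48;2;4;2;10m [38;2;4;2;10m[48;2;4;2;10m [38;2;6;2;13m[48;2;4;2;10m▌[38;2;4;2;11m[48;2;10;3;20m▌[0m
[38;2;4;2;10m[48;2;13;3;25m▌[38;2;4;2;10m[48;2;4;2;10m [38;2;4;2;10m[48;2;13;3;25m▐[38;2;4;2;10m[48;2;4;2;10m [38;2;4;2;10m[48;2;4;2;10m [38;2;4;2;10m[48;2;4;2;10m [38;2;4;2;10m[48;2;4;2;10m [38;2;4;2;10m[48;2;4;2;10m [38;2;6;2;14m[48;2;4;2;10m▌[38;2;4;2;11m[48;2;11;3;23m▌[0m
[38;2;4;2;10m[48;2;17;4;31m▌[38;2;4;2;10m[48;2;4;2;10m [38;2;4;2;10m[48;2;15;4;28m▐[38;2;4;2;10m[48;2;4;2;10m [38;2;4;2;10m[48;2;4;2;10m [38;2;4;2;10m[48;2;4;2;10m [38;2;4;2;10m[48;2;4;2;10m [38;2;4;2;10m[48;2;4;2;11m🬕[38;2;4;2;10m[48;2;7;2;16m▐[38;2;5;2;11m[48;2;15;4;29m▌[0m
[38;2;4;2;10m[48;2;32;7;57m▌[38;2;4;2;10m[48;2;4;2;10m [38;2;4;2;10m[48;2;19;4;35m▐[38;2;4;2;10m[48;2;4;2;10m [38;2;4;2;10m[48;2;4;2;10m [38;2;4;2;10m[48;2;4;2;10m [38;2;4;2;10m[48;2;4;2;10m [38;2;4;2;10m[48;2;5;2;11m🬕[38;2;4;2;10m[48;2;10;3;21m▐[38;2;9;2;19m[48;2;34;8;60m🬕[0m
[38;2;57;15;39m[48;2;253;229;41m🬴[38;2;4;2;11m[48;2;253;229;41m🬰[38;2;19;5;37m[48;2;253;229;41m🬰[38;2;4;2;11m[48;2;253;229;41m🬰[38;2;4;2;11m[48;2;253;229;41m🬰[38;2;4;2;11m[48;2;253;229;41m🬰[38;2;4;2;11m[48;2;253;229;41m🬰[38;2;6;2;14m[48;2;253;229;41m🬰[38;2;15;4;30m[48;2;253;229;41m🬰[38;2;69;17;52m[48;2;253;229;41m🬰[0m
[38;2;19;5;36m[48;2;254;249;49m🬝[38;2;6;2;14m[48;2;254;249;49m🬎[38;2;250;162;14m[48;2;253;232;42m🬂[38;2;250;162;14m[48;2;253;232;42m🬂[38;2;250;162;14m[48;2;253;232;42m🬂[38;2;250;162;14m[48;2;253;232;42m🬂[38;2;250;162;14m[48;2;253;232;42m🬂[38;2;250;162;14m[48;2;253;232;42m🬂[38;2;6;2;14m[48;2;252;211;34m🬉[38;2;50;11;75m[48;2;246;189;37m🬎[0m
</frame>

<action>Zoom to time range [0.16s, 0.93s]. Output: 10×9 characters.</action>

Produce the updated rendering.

<frame>
[38;2;4;2;10m[48;2;4;2;10m [38;2;12;3;24m[48;2;4;2;10m▌[38;2;4;2;10m[48;2;4;2;10m [38;2;4;2;10m[48;2;4;2;10m [38;2;4;2;10m[48;2;4;2;10m [38;2;4;2;10m[48;2;4;2;10m [38;2;4;2;10m[48;2;4;2;10m [38;2;4;2;10m[48;2;4;2;10m [38;2;4;2;10m[48;2;4;2;10m [38;2;4;2;10m[48;2;6;2;13m▌[0m
[38;2;4;2;10m[48;2;4;2;10m [38;2;4;2;10m[48;2;12;3;24m▐[38;2;4;2;10m[48;2;4;2;10m [38;2;4;2;10m[48;2;4;2;10m [38;2;4;2;10m[48;2;4;2;10m [38;2;4;2;10m[48;2;4;2;10m [38;2;4;2;10m[48;2;4;2;10m [38;2;4;2;10m[48;2;4;2;10m [38;2;4;2;10m[48;2;4;2;10m [38;2;4;2;10m[48;2;6;2;13m▌[0m
[38;2;4;2;10m[48;2;4;2;10m [38;2;4;2;10m[48;2;13;3;25m▐[38;2;4;2;10m[48;2;4;2;10m [38;2;4;2;10m[48;2;4;2;10m [38;2;4;2;10m[48;2;4;2;10m [38;2;4;2;10m[48;2;4;2;10m [38;2;4;2;10m[48;2;4;2;10m [38;2;4;2;10m[48;2;4;2;10m [38;2;4;2;10m[48;2;4;2;10m [38;2;4;2;10m[48;2;6;2;14m▌[0m
[38;2;4;2;10m[48;2;4;2;10m [38;2;4;2;10m[48;2;14;4;27m▐[38;2;4;2;10m[48;2;4;2;10m [38;2;4;2;10m[48;2;4;2;10m [38;2;4;2;10m[48;2;4;2;10m [38;2;4;2;10m[48;2;4;2;10m [38;2;4;2;10m[48;2;4;2;10m [38;2;4;2;10m[48;2;4;2;10m [38;2;4;2;10m[48;2;4;2;10m [38;2;4;2;10m[48;2;7;2;15m▌[0m
[38;2;4;2;10m[48;2;4;2;10m [38;2;4;2;10m[48;2;16;4;30m▐[38;2;4;2;10m[48;2;4;2;10m [38;2;4;2;10m[48;2;4;2;10m [38;2;4;2;10m[48;2;4;2;10m [38;2;4;2;10m[48;2;4;2;10m [38;2;4;2;10m[48;2;4;2;10m [38;2;4;2;10m[48;2;4;2;10m [38;2;4;2;10m[48;2;4;2;10m [38;2;4;2;10m[48;2;8;2;17m▌[0m
[38;2;4;2;10m[48;2;4;2;10m [38;2;4;2;10m[48;2;19;4;36m▐[38;2;4;2;10m[48;2;4;2;10m [38;2;4;2;10m[48;2;4;2;10m [38;2;4;2;10m[48;2;4;2;10m [38;2;4;2;10m[48;2;4;2;10m [38;2;4;2;10m[48;2;4;2;10m [38;2;4;2;10m[48;2;4;2;10m [38;2;4;2;10m[48;2;4;2;10m [38;2;4;2;10m[48;2;11;3;22m▌[0m
[38;2;5;2;12m[48;2;253;229;41m🬎[38;2;15;4;29m[48;2;253;229;41m🬎[38;2;5;2;12m[48;2;253;229;41m🬎[38;2;5;2;12m[48;2;253;229;41m🬎[38;2;5;2;12m[48;2;253;229;41m🬎[38;2;5;2;12m[48;2;253;229;41m🬎[38;2;5;2;12m[48;2;253;229;41m🬎[38;2;5;2;12m[48;2;253;229;41m🬎[38;2;5;2;12m[48;2;253;229;41m🬎[38;2;11;3;22m[48;2;253;229;41m🬎[0m
[38;2;4;2;11m[48;2;4;2;10m🬂[38;2;32;8;45m[48;2;250;162;14m🬎[38;2;4;2;11m[48;2;250;162;14m🬎[38;2;4;2;11m[48;2;250;162;14m🬎[38;2;4;2;11m[48;2;250;162;14m🬎[38;2;4;2;11m[48;2;250;162;14m🬎[38;2;4;2;11m[48;2;250;162;14m🬎[38;2;4;2;11m[48;2;250;162;14m🬎[38;2;4;2;12m[48;2;250;162;14m🬎[38;2;26;6;42m[48;2;250;162;14m🬎[0m
[38;2;54;13;49m[48;2;254;249;49m🬎[38;2;122;30;84m[48;2;253;231;42m🬋[38;2;101;25;86m[48;2;253;232;42m🬋[38;2;101;25;86m[48;2;253;232;42m🬋[38;2;102;25;86m[48;2;253;232;42m🬋[38;2;101;25;86m[48;2;253;232;42m🬋[38;2;101;25;86m[48;2;253;232;42m🬋[38;2;101;25;86m[48;2;253;232;42m🬋[38;2;101;25;86m[48;2;253;232;42m🬋[38;2;128;32;84m[48;2;253;232;42m🬋[0m
</frame>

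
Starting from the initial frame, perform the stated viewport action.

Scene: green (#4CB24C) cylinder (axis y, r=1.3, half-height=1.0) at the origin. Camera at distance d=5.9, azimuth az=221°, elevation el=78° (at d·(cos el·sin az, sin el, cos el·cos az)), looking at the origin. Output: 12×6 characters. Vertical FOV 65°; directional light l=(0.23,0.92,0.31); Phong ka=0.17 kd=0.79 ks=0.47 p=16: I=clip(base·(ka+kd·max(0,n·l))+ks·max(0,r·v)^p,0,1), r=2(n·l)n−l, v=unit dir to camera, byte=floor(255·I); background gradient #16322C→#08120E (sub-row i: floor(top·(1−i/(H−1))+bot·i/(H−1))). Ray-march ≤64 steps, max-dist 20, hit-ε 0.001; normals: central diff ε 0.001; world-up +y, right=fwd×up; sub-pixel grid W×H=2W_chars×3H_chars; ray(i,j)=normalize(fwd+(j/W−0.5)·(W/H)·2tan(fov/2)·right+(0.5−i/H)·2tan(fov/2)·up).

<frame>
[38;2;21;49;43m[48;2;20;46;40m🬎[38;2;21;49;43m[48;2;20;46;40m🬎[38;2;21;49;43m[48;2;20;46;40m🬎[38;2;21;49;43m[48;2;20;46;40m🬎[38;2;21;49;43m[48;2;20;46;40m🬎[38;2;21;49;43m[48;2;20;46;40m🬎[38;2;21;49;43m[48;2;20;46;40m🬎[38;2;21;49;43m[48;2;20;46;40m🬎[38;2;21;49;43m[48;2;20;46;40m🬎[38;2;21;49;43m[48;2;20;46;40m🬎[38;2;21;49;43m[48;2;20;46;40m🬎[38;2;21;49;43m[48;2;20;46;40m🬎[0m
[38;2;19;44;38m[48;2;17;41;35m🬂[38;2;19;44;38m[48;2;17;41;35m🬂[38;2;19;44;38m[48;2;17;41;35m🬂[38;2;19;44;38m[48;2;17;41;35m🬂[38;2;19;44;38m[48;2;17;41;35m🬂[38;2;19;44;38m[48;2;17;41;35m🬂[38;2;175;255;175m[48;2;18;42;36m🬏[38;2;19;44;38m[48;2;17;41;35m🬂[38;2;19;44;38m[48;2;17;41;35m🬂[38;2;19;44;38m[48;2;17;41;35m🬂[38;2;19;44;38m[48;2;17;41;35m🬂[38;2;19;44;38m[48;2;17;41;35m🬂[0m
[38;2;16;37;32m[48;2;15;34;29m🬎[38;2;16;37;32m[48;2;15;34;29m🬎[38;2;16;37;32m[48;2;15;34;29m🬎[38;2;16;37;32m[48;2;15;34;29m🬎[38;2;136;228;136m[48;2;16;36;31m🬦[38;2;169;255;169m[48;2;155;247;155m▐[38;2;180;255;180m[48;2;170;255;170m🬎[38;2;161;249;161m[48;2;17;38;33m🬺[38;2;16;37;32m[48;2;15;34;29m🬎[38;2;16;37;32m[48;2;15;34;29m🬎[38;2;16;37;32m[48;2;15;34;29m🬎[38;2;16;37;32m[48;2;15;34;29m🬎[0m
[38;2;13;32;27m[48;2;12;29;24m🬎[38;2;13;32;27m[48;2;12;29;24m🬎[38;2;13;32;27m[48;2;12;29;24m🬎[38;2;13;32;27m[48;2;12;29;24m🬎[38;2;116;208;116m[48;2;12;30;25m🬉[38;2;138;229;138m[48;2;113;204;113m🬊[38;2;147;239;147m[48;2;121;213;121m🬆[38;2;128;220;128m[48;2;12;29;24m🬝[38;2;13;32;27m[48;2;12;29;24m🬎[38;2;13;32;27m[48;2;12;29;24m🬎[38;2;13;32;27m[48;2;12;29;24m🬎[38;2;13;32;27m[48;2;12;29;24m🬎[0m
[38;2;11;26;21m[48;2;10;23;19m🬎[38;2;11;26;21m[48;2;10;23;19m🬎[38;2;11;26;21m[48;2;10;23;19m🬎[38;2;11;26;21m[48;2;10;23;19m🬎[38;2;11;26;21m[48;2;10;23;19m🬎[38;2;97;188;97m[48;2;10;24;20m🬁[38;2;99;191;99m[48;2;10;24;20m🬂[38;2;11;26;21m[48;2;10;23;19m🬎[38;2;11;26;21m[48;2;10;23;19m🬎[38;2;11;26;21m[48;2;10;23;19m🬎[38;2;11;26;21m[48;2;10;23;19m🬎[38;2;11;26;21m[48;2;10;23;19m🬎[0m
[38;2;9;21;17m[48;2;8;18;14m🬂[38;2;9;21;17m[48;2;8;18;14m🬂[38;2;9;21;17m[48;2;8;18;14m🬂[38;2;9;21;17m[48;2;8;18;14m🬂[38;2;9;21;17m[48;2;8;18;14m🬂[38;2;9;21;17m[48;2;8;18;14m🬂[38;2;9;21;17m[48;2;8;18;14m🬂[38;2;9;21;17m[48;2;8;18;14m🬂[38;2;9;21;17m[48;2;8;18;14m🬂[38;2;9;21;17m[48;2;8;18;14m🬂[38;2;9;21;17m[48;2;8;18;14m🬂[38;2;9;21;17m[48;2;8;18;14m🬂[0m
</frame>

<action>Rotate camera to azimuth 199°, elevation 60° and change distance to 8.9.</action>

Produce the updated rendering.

<frame>
[38;2;21;49;43m[48;2;20;46;40m🬎[38;2;21;49;43m[48;2;20;46;40m🬎[38;2;21;49;43m[48;2;20;46;40m🬎[38;2;21;49;43m[48;2;20;46;40m🬎[38;2;21;49;43m[48;2;20;46;40m🬎[38;2;21;49;43m[48;2;20;46;40m🬎[38;2;21;49;43m[48;2;20;46;40m🬎[38;2;21;49;43m[48;2;20;46;40m🬎[38;2;21;49;43m[48;2;20;46;40m🬎[38;2;21;49;43m[48;2;20;46;40m🬎[38;2;21;49;43m[48;2;20;46;40m🬎[38;2;21;49;43m[48;2;20;46;40m🬎[0m
[38;2;19;44;38m[48;2;17;41;35m🬂[38;2;19;44;38m[48;2;17;41;35m🬂[38;2;19;44;38m[48;2;17;41;35m🬂[38;2;19;44;38m[48;2;17;41;35m🬂[38;2;19;44;38m[48;2;17;41;35m🬂[38;2;19;44;38m[48;2;17;41;35m🬂[38;2;19;44;38m[48;2;17;41;35m🬂[38;2;19;44;38m[48;2;17;41;35m🬂[38;2;19;44;38m[48;2;17;41;35m🬂[38;2;19;44;38m[48;2;17;41;35m🬂[38;2;19;44;38m[48;2;17;41;35m🬂[38;2;19;44;38m[48;2;17;41;35m🬂[0m
[38;2;16;37;32m[48;2;15;34;29m🬎[38;2;16;37;32m[48;2;15;34;29m🬎[38;2;16;37;32m[48;2;15;34;29m🬎[38;2;16;37;32m[48;2;15;34;29m🬎[38;2;16;37;32m[48;2;15;34;29m🬎[38;2;16;37;32m[48;2;140;232;140m🬆[38;2;17;38;33m[48;2;125;216;125m🬂[38;2;114;206;114m[48;2;16;36;31m🬏[38;2;16;37;32m[48;2;15;34;29m🬎[38;2;16;37;32m[48;2;15;34;29m🬎[38;2;16;37;32m[48;2;15;34;29m🬎[38;2;16;37;32m[48;2;15;34;29m🬎[0m
[38;2;13;32;27m[48;2;12;29;24m🬎[38;2;13;32;27m[48;2;12;29;24m🬎[38;2;13;32;27m[48;2;12;29;24m🬎[38;2;13;32;27m[48;2;12;29;24m🬎[38;2;13;32;27m[48;2;12;29;24m🬎[38;2;168;255;168m[48;2;12;30;20m🬊[38;2;153;244;153m[48;2;12;30;12m🬎[38;2;125;216;125m[48;2;12;30;25m🬀[38;2;13;32;27m[48;2;12;29;24m🬎[38;2;13;32;27m[48;2;12;29;24m🬎[38;2;13;32;27m[48;2;12;29;24m🬎[38;2;13;32;27m[48;2;12;29;24m🬎[0m
[38;2;11;26;21m[48;2;10;23;19m🬎[38;2;11;26;21m[48;2;10;23;19m🬎[38;2;11;26;21m[48;2;10;23;19m🬎[38;2;11;26;21m[48;2;10;23;19m🬎[38;2;11;26;21m[48;2;10;23;19m🬎[38;2;11;26;21m[48;2;10;23;19m🬎[38;2;11;26;21m[48;2;10;23;19m🬎[38;2;11;26;21m[48;2;10;23;19m🬎[38;2;11;26;21m[48;2;10;23;19m🬎[38;2;11;26;21m[48;2;10;23;19m🬎[38;2;11;26;21m[48;2;10;23;19m🬎[38;2;11;26;21m[48;2;10;23;19m🬎[0m
[38;2;9;21;17m[48;2;8;18;14m🬂[38;2;9;21;17m[48;2;8;18;14m🬂[38;2;9;21;17m[48;2;8;18;14m🬂[38;2;9;21;17m[48;2;8;18;14m🬂[38;2;9;21;17m[48;2;8;18;14m🬂[38;2;9;21;17m[48;2;8;18;14m🬂[38;2;9;21;17m[48;2;8;18;14m🬂[38;2;9;21;17m[48;2;8;18;14m🬂[38;2;9;21;17m[48;2;8;18;14m🬂[38;2;9;21;17m[48;2;8;18;14m🬂[38;2;9;21;17m[48;2;8;18;14m🬂[38;2;9;21;17m[48;2;8;18;14m🬂[0m
</frame>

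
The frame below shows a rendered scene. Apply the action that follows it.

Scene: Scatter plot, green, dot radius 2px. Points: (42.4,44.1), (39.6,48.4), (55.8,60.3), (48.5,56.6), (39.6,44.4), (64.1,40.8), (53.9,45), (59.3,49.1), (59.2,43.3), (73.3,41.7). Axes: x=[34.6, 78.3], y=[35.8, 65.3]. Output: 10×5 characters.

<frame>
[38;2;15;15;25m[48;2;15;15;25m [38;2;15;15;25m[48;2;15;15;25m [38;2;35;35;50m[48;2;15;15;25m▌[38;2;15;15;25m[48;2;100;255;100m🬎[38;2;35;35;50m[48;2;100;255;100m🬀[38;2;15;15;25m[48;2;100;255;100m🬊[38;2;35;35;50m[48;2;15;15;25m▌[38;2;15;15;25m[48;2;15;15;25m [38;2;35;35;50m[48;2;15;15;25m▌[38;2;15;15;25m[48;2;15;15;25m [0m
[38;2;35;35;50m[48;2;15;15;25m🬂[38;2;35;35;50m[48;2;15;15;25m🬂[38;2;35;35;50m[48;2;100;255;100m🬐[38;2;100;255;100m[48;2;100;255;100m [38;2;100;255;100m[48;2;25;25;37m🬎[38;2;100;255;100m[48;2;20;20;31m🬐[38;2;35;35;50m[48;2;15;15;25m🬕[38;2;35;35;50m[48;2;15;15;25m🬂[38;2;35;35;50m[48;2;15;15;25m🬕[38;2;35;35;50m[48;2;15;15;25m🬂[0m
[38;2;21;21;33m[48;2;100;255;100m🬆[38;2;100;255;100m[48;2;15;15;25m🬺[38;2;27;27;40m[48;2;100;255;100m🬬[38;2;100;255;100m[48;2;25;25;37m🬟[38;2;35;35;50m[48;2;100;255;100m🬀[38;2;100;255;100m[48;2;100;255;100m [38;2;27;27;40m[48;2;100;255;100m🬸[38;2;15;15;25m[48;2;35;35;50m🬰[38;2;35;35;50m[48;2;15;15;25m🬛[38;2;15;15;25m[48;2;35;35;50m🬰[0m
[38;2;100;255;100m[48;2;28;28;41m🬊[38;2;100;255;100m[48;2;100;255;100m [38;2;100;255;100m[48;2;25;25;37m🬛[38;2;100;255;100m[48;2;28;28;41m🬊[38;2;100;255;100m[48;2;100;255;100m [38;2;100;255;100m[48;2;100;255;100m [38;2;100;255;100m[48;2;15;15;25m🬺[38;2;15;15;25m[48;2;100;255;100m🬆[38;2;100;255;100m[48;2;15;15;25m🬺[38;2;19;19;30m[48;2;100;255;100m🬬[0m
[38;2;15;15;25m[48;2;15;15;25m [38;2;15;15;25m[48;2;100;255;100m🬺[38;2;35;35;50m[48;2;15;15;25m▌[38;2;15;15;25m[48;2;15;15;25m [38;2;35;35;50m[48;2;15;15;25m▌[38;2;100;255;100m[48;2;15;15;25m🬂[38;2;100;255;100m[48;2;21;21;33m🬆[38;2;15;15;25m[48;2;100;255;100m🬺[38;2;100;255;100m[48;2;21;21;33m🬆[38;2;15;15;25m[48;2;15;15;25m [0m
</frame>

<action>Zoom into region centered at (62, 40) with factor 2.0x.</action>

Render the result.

<frame>
[38;2;15;15;25m[48;2;100;255;100m🬆[38;2;100;255;100m[48;2;15;15;25m🬺[38;2;23;23;35m[48;2;100;255;100m🬬[38;2;15;15;25m[48;2;100;255;100m🬆[38;2;23;23;35m[48;2;100;255;100m🬬[38;2;15;15;25m[48;2;15;15;25m [38;2;35;35;50m[48;2;15;15;25m▌[38;2;15;15;25m[48;2;15;15;25m [38;2;35;35;50m[48;2;15;15;25m▌[38;2;15;15;25m[48;2;15;15;25m [0m
[38;2;100;255;100m[48;2;19;19;30m🬁[38;2;100;255;100m[48;2;15;15;25m🬆[38;2;100;255;100m[48;2;27;27;40m🬁[38;2;100;255;100m[48;2;15;15;25m🬬[38;2;100;255;100m[48;2;21;21;33m🬆[38;2;28;28;41m[48;2;100;255;100m🬆[38;2;27;27;40m[48;2;100;255;100m🬬[38;2;35;35;50m[48;2;15;15;25m🬂[38;2;31;31;45m[48;2;100;255;100m🬝[38;2;35;35;50m[48;2;100;255;100m🬀[0m
[38;2;15;15;25m[48;2;35;35;50m🬰[38;2;15;15;25m[48;2;35;35;50m🬰[38;2;35;35;50m[48;2;15;15;25m🬛[38;2;15;15;25m[48;2;35;35;50m🬰[38;2;100;255;100m[48;2;31;31;45m🬁[38;2;100;255;100m[48;2;15;15;25m🬬[38;2;100;255;100m[48;2;28;28;41m🬆[38;2;15;15;25m[48;2;35;35;50m🬰[38;2;35;35;50m[48;2;15;15;25m🬛[38;2;100;255;100m[48;2;21;21;33m🬊[0m
[38;2;15;15;25m[48;2;35;35;50m🬎[38;2;15;15;25m[48;2;35;35;50m🬎[38;2;35;35;50m[48;2;15;15;25m🬲[38;2;15;15;25m[48;2;35;35;50m🬎[38;2;35;35;50m[48;2;15;15;25m🬲[38;2;15;15;25m[48;2;35;35;50m🬎[38;2;35;35;50m[48;2;15;15;25m🬲[38;2;15;15;25m[48;2;35;35;50m🬎[38;2;35;35;50m[48;2;15;15;25m🬲[38;2;15;15;25m[48;2;35;35;50m🬎[0m
[38;2;15;15;25m[48;2;15;15;25m [38;2;15;15;25m[48;2;15;15;25m [38;2;35;35;50m[48;2;15;15;25m▌[38;2;15;15;25m[48;2;15;15;25m [38;2;35;35;50m[48;2;15;15;25m▌[38;2;15;15;25m[48;2;15;15;25m [38;2;35;35;50m[48;2;15;15;25m▌[38;2;15;15;25m[48;2;15;15;25m [38;2;35;35;50m[48;2;15;15;25m▌[38;2;15;15;25m[48;2;15;15;25m [0m
</frame>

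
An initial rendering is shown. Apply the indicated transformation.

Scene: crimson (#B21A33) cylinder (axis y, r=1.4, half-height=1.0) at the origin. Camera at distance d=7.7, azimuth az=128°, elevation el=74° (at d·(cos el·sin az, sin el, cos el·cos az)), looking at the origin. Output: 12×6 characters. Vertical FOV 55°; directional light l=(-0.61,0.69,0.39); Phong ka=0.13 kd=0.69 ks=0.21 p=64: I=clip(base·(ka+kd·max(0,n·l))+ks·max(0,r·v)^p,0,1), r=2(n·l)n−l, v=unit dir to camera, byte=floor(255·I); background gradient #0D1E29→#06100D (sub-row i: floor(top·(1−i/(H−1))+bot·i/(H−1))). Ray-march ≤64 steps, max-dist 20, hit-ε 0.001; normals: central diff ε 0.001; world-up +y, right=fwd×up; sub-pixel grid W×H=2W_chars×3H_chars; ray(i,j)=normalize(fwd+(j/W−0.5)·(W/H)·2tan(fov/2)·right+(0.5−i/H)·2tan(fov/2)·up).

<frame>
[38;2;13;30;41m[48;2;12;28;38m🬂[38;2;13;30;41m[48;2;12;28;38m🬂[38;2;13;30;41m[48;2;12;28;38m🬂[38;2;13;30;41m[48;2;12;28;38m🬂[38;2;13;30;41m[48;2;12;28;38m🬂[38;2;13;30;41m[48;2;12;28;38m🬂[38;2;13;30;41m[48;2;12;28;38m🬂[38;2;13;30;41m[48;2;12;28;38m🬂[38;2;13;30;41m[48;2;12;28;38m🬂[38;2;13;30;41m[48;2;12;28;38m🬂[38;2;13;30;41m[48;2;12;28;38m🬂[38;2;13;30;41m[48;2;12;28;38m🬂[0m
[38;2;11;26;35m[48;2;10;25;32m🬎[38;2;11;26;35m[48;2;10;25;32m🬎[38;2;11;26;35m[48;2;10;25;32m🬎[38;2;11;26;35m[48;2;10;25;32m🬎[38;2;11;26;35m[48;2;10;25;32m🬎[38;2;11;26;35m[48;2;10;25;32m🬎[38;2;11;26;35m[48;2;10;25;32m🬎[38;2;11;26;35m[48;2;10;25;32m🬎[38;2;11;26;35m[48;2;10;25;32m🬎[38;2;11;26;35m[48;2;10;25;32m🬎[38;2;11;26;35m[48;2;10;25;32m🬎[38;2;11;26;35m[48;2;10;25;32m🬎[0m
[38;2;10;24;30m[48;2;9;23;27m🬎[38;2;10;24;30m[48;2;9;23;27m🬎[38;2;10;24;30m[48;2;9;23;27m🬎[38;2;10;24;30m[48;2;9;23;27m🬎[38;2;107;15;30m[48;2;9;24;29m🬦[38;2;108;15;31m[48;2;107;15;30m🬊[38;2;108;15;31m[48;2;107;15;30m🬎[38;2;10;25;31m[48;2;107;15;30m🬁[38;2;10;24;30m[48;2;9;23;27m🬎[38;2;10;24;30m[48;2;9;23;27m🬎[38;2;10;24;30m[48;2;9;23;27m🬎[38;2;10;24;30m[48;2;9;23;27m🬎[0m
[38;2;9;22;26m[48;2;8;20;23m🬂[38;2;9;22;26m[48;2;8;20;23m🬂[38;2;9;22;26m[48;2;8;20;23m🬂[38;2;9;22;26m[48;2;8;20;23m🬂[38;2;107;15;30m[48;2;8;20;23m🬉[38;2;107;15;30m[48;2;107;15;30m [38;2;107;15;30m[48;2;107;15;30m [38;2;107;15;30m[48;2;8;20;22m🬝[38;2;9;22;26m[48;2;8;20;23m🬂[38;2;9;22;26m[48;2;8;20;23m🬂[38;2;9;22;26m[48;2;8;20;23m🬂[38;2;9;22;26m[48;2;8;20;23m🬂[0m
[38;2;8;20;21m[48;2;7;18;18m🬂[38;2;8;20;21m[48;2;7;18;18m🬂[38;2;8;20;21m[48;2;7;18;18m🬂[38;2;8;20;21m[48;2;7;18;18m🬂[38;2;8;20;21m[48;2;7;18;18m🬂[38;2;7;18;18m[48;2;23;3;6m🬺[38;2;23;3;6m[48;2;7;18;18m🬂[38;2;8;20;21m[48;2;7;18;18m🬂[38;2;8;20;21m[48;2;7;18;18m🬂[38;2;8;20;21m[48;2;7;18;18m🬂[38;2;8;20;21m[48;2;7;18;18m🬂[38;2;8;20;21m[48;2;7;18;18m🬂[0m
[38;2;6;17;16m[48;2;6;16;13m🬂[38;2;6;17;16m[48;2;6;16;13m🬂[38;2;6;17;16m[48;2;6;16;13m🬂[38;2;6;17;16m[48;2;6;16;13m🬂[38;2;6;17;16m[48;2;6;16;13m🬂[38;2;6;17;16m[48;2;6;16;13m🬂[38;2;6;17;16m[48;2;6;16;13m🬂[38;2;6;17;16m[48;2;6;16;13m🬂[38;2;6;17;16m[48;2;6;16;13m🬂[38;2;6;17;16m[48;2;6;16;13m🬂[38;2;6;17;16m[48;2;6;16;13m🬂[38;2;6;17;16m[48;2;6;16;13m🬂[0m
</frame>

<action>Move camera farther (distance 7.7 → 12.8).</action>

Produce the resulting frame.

<frame>
[38;2;13;30;41m[48;2;12;28;38m🬂[38;2;13;30;41m[48;2;12;28;38m🬂[38;2;13;30;41m[48;2;12;28;38m🬂[38;2;13;30;41m[48;2;12;28;38m🬂[38;2;13;30;41m[48;2;12;28;38m🬂[38;2;13;30;41m[48;2;12;28;38m🬂[38;2;13;30;41m[48;2;12;28;38m🬂[38;2;13;30;41m[48;2;12;28;38m🬂[38;2;13;30;41m[48;2;12;28;38m🬂[38;2;13;30;41m[48;2;12;28;38m🬂[38;2;13;30;41m[48;2;12;28;38m🬂[38;2;13;30;41m[48;2;12;28;38m🬂[0m
[38;2;11;26;35m[48;2;10;25;32m🬎[38;2;11;26;35m[48;2;10;25;32m🬎[38;2;11;26;35m[48;2;10;25;32m🬎[38;2;11;26;35m[48;2;10;25;32m🬎[38;2;11;26;35m[48;2;10;25;32m🬎[38;2;11;26;35m[48;2;10;25;32m🬎[38;2;11;26;35m[48;2;10;25;32m🬎[38;2;11;26;35m[48;2;10;25;32m🬎[38;2;11;26;35m[48;2;10;25;32m🬎[38;2;11;26;35m[48;2;10;25;32m🬎[38;2;11;26;35m[48;2;10;25;32m🬎[38;2;11;26;35m[48;2;10;25;32m🬎[0m
[38;2;10;24;30m[48;2;9;23;27m🬎[38;2;10;24;30m[48;2;9;23;27m🬎[38;2;10;24;30m[48;2;9;23;27m🬎[38;2;10;24;30m[48;2;9;23;27m🬎[38;2;10;24;30m[48;2;9;23;27m🬎[38;2;107;15;30m[48;2;9;24;29m🬦[38;2;10;25;31m[48;2;107;15;30m🬂[38;2;10;24;30m[48;2;9;23;27m🬎[38;2;10;24;30m[48;2;9;23;27m🬎[38;2;10;24;30m[48;2;9;23;27m🬎[38;2;10;24;30m[48;2;9;23;27m🬎[38;2;10;24;30m[48;2;9;23;27m🬎[0m
[38;2;9;22;26m[48;2;8;20;23m🬂[38;2;9;22;26m[48;2;8;20;23m🬂[38;2;9;22;26m[48;2;8;20;23m🬂[38;2;9;22;26m[48;2;8;20;23m🬂[38;2;9;22;26m[48;2;8;20;23m🬂[38;2;107;15;30m[48;2;8;20;22m🬊[38;2;107;15;30m[48;2;15;11;14m🬎[38;2;107;15;30m[48;2;8;20;23m🬀[38;2;9;22;26m[48;2;8;20;23m🬂[38;2;9;22;26m[48;2;8;20;23m🬂[38;2;9;22;26m[48;2;8;20;23m🬂[38;2;9;22;26m[48;2;8;20;23m🬂[0m
[38;2;8;20;21m[48;2;7;18;18m🬂[38;2;8;20;21m[48;2;7;18;18m🬂[38;2;8;20;21m[48;2;7;18;18m🬂[38;2;8;20;21m[48;2;7;18;18m🬂[38;2;8;20;21m[48;2;7;18;18m🬂[38;2;8;20;21m[48;2;7;18;18m🬂[38;2;8;20;21m[48;2;7;18;18m🬂[38;2;8;20;21m[48;2;7;18;18m🬂[38;2;8;20;21m[48;2;7;18;18m🬂[38;2;8;20;21m[48;2;7;18;18m🬂[38;2;8;20;21m[48;2;7;18;18m🬂[38;2;8;20;21m[48;2;7;18;18m🬂[0m
[38;2;6;17;16m[48;2;6;16;13m🬂[38;2;6;17;16m[48;2;6;16;13m🬂[38;2;6;17;16m[48;2;6;16;13m🬂[38;2;6;17;16m[48;2;6;16;13m🬂[38;2;6;17;16m[48;2;6;16;13m🬂[38;2;6;17;16m[48;2;6;16;13m🬂[38;2;6;17;16m[48;2;6;16;13m🬂[38;2;6;17;16m[48;2;6;16;13m🬂[38;2;6;17;16m[48;2;6;16;13m🬂[38;2;6;17;16m[48;2;6;16;13m🬂[38;2;6;17;16m[48;2;6;16;13m🬂[38;2;6;17;16m[48;2;6;16;13m🬂[0m
</frame>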